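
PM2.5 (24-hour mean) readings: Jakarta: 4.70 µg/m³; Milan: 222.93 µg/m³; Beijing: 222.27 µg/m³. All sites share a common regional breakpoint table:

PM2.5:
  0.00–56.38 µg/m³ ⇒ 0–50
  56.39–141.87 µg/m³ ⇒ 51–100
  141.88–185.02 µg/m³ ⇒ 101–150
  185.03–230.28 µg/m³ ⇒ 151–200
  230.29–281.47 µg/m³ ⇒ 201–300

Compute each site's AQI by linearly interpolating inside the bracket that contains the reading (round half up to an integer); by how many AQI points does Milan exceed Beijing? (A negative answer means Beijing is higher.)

1

Jakarta: row 0.00–56.38 (AQI 0–50). (50−0)·(4.70−0.00)/(56.38−0.00) + 0 = 50·4.70/56.38 + 0 ≈ 4.17 → 4.
Milan: row 185.03–230.28 (AQI 151–200). (200−151)·(222.93−185.03)/(230.28−185.03) + 151 = 49·37.90/45.25 + 151 ≈ 192.04 → 192.
Beijing 222.27: bracket 185.03–230.28 → index 151–200; slope 49/45.25, offset 37.24.
AQI = 151 + 49/45.25·37.24 ≈ 191.33 ⇒ 191.
AQIs: Jakarta=4, Milan=192, Beijing=191. Milan (192) − Beijing (191) = 1.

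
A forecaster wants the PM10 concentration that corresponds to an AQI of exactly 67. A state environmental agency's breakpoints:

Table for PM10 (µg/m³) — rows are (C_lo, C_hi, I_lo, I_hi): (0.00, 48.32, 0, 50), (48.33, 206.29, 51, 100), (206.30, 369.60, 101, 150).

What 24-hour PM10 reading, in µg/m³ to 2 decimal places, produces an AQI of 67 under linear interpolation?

99.91

AQI 67 lies in the 51–100 band, which corresponds to 48.33–206.29 µg/m³.
C = 48.33 + (67−51)×(206.29−48.33)/(100−51) = 48.33 + 16×157.96/49 ≈ 99.9088 µg/m³ → 99.91 µg/m³ to 2 dp.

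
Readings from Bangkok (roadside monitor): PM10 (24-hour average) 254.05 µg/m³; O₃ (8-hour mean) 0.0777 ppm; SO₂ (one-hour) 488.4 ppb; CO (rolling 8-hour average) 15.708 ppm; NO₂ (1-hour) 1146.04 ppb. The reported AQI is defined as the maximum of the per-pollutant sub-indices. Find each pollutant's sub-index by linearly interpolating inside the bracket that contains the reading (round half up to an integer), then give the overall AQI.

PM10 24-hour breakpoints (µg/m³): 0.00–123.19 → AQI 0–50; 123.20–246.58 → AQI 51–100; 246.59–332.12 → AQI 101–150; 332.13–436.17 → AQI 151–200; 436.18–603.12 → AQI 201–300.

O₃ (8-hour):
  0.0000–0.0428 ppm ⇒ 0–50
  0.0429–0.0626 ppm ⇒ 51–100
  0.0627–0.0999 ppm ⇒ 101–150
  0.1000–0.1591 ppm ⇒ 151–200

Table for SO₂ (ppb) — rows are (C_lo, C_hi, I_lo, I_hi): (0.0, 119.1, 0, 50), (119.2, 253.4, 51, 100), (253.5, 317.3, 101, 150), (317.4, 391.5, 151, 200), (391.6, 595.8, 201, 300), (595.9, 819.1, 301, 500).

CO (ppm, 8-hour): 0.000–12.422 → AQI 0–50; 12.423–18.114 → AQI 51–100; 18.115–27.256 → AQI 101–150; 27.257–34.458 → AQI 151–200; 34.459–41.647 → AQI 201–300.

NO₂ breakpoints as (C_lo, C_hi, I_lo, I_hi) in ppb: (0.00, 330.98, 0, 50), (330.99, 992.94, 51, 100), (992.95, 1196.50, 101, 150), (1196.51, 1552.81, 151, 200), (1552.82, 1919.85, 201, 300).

PM10: row 246.59–332.12 (AQI 101–150). (150−101)·(254.05−246.59)/(332.12−246.59) + 101 = 49·7.46/85.53 + 101 ≈ 105.27 → 105.
O₃: row 0.0627–0.0999 (AQI 101–150). (150−101)·(0.0777−0.0627)/(0.0999−0.0627) + 101 = 49·0.0150/0.0372 + 101 ≈ 120.76 → 121.
SO₂: 488.4 ∈ [391.6, 595.8] ↔ index [201, 300].
201 + (488.4−391.6)·(300−201)/(595.8−391.6) = 201 + 96.8·99/204.2 ≈ 247.93, so AQI = 248.
CO: 15.708 ∈ [12.423, 18.114] ↔ index [51, 100].
51 + (15.708−12.423)·(100−51)/(18.114−12.423) = 51 + 3.285·49/5.691 ≈ 79.28, so AQI = 79.
NO₂: 1146.04 lies in 992.95–1196.50, so I_lo=101, I_hi=150, C_lo=992.95, C_hi=1196.50.
(150−101)/(1196.50−992.95) × (1146.04−992.95) + 101 = 49/203.55 × 153.09 + 101 ≈ 137.85 → 138.
Sub-indices: PM10→105, O₃→121, SO₂→248, CO→79, NO₂→138. Overall AQI = max = 248; dominant pollutant is SO₂.

248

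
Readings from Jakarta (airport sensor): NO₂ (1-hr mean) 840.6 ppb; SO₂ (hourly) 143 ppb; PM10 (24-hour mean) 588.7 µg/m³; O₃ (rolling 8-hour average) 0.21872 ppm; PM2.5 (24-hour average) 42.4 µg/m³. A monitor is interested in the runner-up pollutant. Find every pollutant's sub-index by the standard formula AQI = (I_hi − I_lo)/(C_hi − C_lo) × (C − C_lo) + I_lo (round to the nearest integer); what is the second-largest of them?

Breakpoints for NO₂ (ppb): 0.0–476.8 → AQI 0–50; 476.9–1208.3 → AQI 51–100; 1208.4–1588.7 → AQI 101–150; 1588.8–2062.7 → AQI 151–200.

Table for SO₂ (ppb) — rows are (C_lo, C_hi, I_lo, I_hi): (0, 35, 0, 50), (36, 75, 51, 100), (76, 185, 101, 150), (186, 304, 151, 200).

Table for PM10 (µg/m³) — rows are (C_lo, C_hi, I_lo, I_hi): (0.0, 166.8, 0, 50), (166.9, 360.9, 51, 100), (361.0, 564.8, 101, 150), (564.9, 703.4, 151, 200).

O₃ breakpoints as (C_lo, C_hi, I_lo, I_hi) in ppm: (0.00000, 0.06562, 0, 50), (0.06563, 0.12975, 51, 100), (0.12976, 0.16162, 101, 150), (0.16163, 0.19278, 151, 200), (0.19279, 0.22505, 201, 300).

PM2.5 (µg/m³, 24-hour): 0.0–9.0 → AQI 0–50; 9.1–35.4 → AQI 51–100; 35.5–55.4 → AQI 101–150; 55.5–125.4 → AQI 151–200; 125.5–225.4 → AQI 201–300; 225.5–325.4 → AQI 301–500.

159

NO₂: row 476.9–1208.3 (AQI 51–100). (100−51)·(840.6−476.9)/(1208.3−476.9) + 51 = 49·363.7/731.4 + 51 ≈ 75.37 → 75.
SO₂: 143 ∈ [76, 185] ↔ index [101, 150].
101 + (143−76)·(150−101)/(185−76) = 101 + 67·49/109 ≈ 131.12, so AQI = 131.
PM10 588.7: bracket 564.9–703.4 → index 151–200; slope 49/138.5, offset 23.8.
AQI = 151 + 49/138.5·23.8 ≈ 159.42 ⇒ 159.
O₃ 0.21872: bracket 0.19279–0.22505 → index 201–300; slope 99/0.03226, offset 0.02593.
AQI = 201 + 99/0.03226·0.02593 ≈ 280.57 ⇒ 281.
PM2.5: 42.4 lies in 35.5–55.4, so I_lo=101, I_hi=150, C_lo=35.5, C_hi=55.4.
(150−101)/(55.4−35.5) × (42.4−35.5) + 101 = 49/19.9 × 6.9 + 101 ≈ 117.99 → 118.
Sub-indices: NO₂→75, SO₂→131, PM10→159, O₃→281, PM2.5→118. Ranked high→low: 281, 159, 131, 118, 75. Second-highest sub-index = 159.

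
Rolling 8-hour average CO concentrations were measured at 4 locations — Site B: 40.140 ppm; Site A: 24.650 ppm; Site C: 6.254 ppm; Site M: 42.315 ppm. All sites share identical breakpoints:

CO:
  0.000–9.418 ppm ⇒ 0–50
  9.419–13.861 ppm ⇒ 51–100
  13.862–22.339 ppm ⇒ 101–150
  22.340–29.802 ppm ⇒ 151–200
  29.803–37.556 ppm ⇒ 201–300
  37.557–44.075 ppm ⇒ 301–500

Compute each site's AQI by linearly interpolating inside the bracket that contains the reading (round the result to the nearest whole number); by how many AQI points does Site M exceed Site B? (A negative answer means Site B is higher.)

66

Site B: 40.140 lies in 37.557–44.075, so I_lo=301, I_hi=500, C_lo=37.557, C_hi=44.075.
(500−301)/(44.075−37.557) × (40.140−37.557) + 301 = 199/6.518 × 2.583 + 301 ≈ 379.86 → 380.
Site A: 24.650 ∈ [22.340, 29.802] ↔ index [151, 200].
151 + (24.650−22.340)·(200−151)/(29.802−22.340) = 151 + 2.310·49/7.462 ≈ 166.17, so AQI = 166.
Site C: row 0.000–9.418 (AQI 0–50). (50−0)·(6.254−0.000)/(9.418−0.000) + 0 = 50·6.254/9.418 + 0 ≈ 33.20 → 33.
Site M: row 37.557–44.075 (AQI 301–500). (500−301)·(42.315−37.557)/(44.075−37.557) + 301 = 199·4.758/6.518 + 301 ≈ 446.27 → 446.
AQIs: Site B=380, Site A=166, Site C=33, Site M=446. Site M (446) − Site B (380) = 66.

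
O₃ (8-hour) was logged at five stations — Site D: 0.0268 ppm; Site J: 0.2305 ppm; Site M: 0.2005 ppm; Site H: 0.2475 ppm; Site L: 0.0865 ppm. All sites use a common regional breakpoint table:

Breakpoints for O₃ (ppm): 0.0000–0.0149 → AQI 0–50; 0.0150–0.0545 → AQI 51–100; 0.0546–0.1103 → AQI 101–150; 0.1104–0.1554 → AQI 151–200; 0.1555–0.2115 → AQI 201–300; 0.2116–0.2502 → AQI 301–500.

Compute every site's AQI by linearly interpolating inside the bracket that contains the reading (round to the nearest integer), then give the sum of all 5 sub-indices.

Site D: 0.0268 ∈ [0.0150, 0.0545] ↔ index [51, 100].
51 + (0.0268−0.0150)·(100−51)/(0.0545−0.0150) = 51 + 0.0118·49/0.0395 ≈ 65.64, so AQI = 66.
Site J: 0.2305 lies in 0.2116–0.2502, so I_lo=301, I_hi=500, C_lo=0.2116, C_hi=0.2502.
(500−301)/(0.2502−0.2116) × (0.2305−0.2116) + 301 = 199/0.0386 × 0.0189 + 301 ≈ 398.44 → 398.
Site M: 0.2005 ∈ [0.1555, 0.2115] ↔ index [201, 300].
201 + (0.2005−0.1555)·(300−201)/(0.2115−0.1555) = 201 + 0.0450·99/0.0560 ≈ 280.55, so AQI = 281.
Site H: 0.2475 ∈ [0.2116, 0.2502] ↔ index [301, 500].
301 + (0.2475−0.2116)·(500−301)/(0.2502−0.2116) = 301 + 0.0359·199/0.0386 ≈ 486.08, so AQI = 486.
Site L 0.0865: bracket 0.0546–0.1103 → index 101–150; slope 49/0.0557, offset 0.0319.
AQI = 101 + 49/0.0557·0.0319 ≈ 129.06 ⇒ 129.
AQIs: Site D=66, Site J=398, Site M=281, Site H=486, Site L=129. Sum = 66 + 398 + 281 + 486 + 129 = 1360.

1360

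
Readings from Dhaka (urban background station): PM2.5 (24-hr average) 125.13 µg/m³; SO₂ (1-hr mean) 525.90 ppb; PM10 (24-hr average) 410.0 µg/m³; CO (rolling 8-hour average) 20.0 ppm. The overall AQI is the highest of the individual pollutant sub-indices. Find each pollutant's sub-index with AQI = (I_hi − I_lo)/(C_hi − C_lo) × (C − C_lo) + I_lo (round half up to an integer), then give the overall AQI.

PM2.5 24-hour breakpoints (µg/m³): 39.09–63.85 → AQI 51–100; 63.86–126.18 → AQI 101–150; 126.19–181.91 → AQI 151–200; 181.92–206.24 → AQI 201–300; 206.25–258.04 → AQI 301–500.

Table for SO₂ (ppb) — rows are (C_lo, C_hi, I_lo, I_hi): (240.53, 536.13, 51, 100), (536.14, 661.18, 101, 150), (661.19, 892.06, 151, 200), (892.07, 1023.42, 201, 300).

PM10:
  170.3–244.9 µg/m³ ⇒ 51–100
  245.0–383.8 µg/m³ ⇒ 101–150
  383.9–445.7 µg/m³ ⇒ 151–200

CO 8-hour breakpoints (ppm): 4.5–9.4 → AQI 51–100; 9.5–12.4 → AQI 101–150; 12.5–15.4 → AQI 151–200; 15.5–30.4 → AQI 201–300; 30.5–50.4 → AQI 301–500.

231

PM2.5: 125.13 ∈ [63.86, 126.18] ↔ index [101, 150].
101 + (125.13−63.86)·(150−101)/(126.18−63.86) = 101 + 61.27·49/62.32 ≈ 149.17, so AQI = 149.
SO₂: row 240.53–536.13 (AQI 51–100). (100−51)·(525.90−240.53)/(536.13−240.53) + 51 = 49·285.37/295.60 + 51 ≈ 98.30 → 98.
PM10 410.0: bracket 383.9–445.7 → index 151–200; slope 49/61.8, offset 26.1.
AQI = 151 + 49/61.8·26.1 ≈ 171.69 ⇒ 172.
CO 20.0: bracket 15.5–30.4 → index 201–300; slope 99/14.9, offset 4.5.
AQI = 201 + 99/14.9·4.5 ≈ 230.90 ⇒ 231.
Sub-indices: PM2.5→149, SO₂→98, PM10→172, CO→231. Overall AQI = max = 231; dominant pollutant is CO.
AQI 231: Very Unhealthy.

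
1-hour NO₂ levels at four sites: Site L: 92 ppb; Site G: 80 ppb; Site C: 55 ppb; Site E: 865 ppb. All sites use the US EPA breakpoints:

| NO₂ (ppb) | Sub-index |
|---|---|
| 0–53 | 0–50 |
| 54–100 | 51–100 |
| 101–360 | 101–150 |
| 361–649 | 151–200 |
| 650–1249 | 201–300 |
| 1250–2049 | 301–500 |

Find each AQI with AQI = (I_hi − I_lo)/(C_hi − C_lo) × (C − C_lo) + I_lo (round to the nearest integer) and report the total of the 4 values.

Site L: 92 ∈ [54, 100] ↔ index [51, 100].
51 + (92−54)·(100−51)/(100−54) = 51 + 38·49/46 ≈ 91.48, so AQI = 91.
Site G: 80 lies in 54–100, so I_lo=51, I_hi=100, C_lo=54, C_hi=100.
(100−51)/(100−54) × (80−54) + 51 = 49/46 × 26 + 51 ≈ 78.70 → 79.
Site C: 55 lies in 54–100, so I_lo=51, I_hi=100, C_lo=54, C_hi=100.
(100−51)/(100−54) × (55−54) + 51 = 49/46 × 1 + 51 ≈ 52.07 → 52.
Site E: 865 ∈ [650, 1249] ↔ index [201, 300].
201 + (865−650)·(300−201)/(1249−650) = 201 + 215·99/599 ≈ 236.53, so AQI = 237.
AQIs: Site L=91, Site G=79, Site C=52, Site E=237. Sum = 91 + 79 + 52 + 237 = 459.

459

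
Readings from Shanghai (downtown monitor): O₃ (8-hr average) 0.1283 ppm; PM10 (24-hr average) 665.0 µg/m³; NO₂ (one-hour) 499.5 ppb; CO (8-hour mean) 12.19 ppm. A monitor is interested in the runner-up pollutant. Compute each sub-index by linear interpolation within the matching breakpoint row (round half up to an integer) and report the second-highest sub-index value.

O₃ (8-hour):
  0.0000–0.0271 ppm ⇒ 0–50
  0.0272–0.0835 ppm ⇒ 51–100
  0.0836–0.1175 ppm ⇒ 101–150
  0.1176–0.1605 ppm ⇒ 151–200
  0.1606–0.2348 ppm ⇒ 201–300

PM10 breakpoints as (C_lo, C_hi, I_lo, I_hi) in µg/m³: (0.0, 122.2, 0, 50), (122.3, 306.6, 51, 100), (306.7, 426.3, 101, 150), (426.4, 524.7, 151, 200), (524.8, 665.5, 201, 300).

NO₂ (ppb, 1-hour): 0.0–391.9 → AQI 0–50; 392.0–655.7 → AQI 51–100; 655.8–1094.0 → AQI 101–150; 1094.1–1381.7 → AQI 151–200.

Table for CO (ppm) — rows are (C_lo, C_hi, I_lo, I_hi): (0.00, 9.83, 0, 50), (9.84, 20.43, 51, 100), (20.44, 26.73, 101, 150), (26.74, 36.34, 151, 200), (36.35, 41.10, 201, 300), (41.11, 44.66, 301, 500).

163

O₃: row 0.1176–0.1605 (AQI 151–200). (200−151)·(0.1283−0.1176)/(0.1605−0.1176) + 151 = 49·0.0107/0.0429 + 151 ≈ 163.22 → 163.
PM10 665.0: bracket 524.8–665.5 → index 201–300; slope 99/140.7, offset 140.2.
AQI = 201 + 99/140.7·140.2 ≈ 299.65 ⇒ 300.
NO₂: 499.5 ∈ [392.0, 655.7] ↔ index [51, 100].
51 + (499.5−392.0)·(100−51)/(655.7−392.0) = 51 + 107.5·49/263.7 ≈ 70.98, so AQI = 71.
CO: row 9.84–20.43 (AQI 51–100). (100−51)·(12.19−9.84)/(20.43−9.84) + 51 = 49·2.35/10.59 + 51 ≈ 61.87 → 62.
Sub-indices: O₃→163, PM10→300, NO₂→71, CO→62. Ranked high→low: 300, 163, 71, 62. Second-highest sub-index = 163.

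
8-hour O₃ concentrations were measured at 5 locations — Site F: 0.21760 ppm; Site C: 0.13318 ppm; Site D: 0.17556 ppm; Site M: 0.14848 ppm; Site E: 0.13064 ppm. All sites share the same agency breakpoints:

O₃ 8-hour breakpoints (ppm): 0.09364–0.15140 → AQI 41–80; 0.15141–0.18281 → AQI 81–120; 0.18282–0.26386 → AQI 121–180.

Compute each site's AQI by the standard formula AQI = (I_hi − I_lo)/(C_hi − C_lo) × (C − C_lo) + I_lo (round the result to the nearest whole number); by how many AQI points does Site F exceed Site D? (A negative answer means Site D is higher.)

Site F: 0.21760 lies in 0.18282–0.26386, so I_lo=121, I_hi=180, C_lo=0.18282, C_hi=0.26386.
(180−121)/(0.26386−0.18282) × (0.21760−0.18282) + 121 = 59/0.08104 × 0.03478 + 121 ≈ 146.32 → 146.
Site C: 0.13318 ∈ [0.09364, 0.15140] ↔ index [41, 80].
41 + (0.13318−0.09364)·(80−41)/(0.15140−0.09364) = 41 + 0.03954·39/0.05776 ≈ 67.70, so AQI = 68.
Site D: row 0.15141–0.18281 (AQI 81–120). (120−81)·(0.17556−0.15141)/(0.18281−0.15141) + 81 = 39·0.02415/0.03140 + 81 ≈ 111.00 → 111.
Site M 0.14848: bracket 0.09364–0.15140 → index 41–80; slope 39/0.05776, offset 0.05484.
AQI = 41 + 39/0.05776·0.05484 ≈ 78.03 ⇒ 78.
Site E: row 0.09364–0.15140 (AQI 41–80). (80−41)·(0.13064−0.09364)/(0.15140−0.09364) + 41 = 39·0.03700/0.05776 + 41 ≈ 65.98 → 66.
AQIs: Site F=146, Site C=68, Site D=111, Site M=78, Site E=66. Site F (146) − Site D (111) = 35.

35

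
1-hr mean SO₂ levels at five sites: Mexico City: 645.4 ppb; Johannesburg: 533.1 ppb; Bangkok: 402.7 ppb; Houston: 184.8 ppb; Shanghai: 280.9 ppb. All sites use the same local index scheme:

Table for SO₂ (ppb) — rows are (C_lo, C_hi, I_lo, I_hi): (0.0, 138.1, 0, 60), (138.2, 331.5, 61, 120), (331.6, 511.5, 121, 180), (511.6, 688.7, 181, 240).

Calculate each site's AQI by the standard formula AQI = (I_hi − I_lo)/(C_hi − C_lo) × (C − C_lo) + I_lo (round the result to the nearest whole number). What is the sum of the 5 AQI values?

Mexico City: 645.4 lies in 511.6–688.7, so I_lo=181, I_hi=240, C_lo=511.6, C_hi=688.7.
(240−181)/(688.7−511.6) × (645.4−511.6) + 181 = 59/177.1 × 133.8 + 181 ≈ 225.57 → 226.
Johannesburg: 533.1 lies in 511.6–688.7, so I_lo=181, I_hi=240, C_lo=511.6, C_hi=688.7.
(240−181)/(688.7−511.6) × (533.1−511.6) + 181 = 59/177.1 × 21.5 + 181 ≈ 188.16 → 188.
Bangkok: 402.7 ∈ [331.6, 511.5] ↔ index [121, 180].
121 + (402.7−331.6)·(180−121)/(511.5−331.6) = 121 + 71.1·59/179.9 ≈ 144.32, so AQI = 144.
Houston: row 138.2–331.5 (AQI 61–120). (120−61)·(184.8−138.2)/(331.5−138.2) + 61 = 59·46.6/193.3 + 61 ≈ 75.22 → 75.
Shanghai 280.9: bracket 138.2–331.5 → index 61–120; slope 59/193.3, offset 142.7.
AQI = 61 + 59/193.3·142.7 ≈ 104.56 ⇒ 105.
AQIs: Mexico City=226, Johannesburg=188, Bangkok=144, Houston=75, Shanghai=105. Sum = 226 + 188 + 144 + 75 + 105 = 738.

738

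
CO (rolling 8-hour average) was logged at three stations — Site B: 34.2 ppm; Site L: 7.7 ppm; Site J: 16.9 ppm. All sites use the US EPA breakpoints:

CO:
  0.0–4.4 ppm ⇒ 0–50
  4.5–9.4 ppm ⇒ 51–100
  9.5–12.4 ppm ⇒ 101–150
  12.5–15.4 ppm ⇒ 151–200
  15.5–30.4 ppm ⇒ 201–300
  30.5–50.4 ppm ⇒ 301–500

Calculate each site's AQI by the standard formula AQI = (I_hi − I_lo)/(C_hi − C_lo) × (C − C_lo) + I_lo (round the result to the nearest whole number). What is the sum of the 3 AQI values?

Site B: row 30.5–50.4 (AQI 301–500). (500−301)·(34.2−30.5)/(50.4−30.5) + 301 = 199·3.7/19.9 + 301 ≈ 338.00 → 338.
Site L: 7.7 lies in 4.5–9.4, so I_lo=51, I_hi=100, C_lo=4.5, C_hi=9.4.
(100−51)/(9.4−4.5) × (7.7−4.5) + 51 = 49/4.9 × 3.2 + 51 ≈ 83.00 → 83.
Site J: 16.9 lies in 15.5–30.4, so I_lo=201, I_hi=300, C_lo=15.5, C_hi=30.4.
(300−201)/(30.4−15.5) × (16.9−15.5) + 201 = 99/14.9 × 1.4 + 201 ≈ 210.30 → 210.
AQIs: Site B=338, Site L=83, Site J=210. Sum = 338 + 83 + 210 = 631.

631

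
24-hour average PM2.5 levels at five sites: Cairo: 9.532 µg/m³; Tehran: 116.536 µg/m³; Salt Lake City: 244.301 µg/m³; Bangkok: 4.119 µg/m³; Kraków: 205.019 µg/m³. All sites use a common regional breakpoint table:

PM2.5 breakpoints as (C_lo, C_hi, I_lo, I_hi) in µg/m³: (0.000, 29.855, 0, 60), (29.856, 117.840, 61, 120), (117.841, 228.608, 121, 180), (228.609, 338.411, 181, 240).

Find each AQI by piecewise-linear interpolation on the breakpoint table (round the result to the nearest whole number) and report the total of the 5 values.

502

Cairo 9.532: bracket 0.000–29.855 → index 0–60; slope 60/29.855, offset 9.532.
AQI = 0 + 60/29.855·9.532 ≈ 19.16 ⇒ 19.
Tehran: 116.536 lies in 29.856–117.840, so I_lo=61, I_hi=120, C_lo=29.856, C_hi=117.840.
(120−61)/(117.840−29.856) × (116.536−29.856) + 61 = 59/87.984 × 86.680 + 61 ≈ 119.13 → 119.
Salt Lake City 244.301: bracket 228.609–338.411 → index 181–240; slope 59/109.802, offset 15.692.
AQI = 181 + 59/109.802·15.692 ≈ 189.43 ⇒ 189.
Bangkok 4.119: bracket 0.000–29.855 → index 0–60; slope 60/29.855, offset 4.119.
AQI = 0 + 60/29.855·4.119 ≈ 8.28 ⇒ 8.
Kraków: 205.019 ∈ [117.841, 228.608] ↔ index [121, 180].
121 + (205.019−117.841)·(180−121)/(228.608−117.841) = 121 + 87.178·59/110.767 ≈ 167.44, so AQI = 167.
AQIs: Cairo=19, Tehran=119, Salt Lake City=189, Bangkok=8, Kraków=167. Sum = 19 + 119 + 189 + 8 + 167 = 502.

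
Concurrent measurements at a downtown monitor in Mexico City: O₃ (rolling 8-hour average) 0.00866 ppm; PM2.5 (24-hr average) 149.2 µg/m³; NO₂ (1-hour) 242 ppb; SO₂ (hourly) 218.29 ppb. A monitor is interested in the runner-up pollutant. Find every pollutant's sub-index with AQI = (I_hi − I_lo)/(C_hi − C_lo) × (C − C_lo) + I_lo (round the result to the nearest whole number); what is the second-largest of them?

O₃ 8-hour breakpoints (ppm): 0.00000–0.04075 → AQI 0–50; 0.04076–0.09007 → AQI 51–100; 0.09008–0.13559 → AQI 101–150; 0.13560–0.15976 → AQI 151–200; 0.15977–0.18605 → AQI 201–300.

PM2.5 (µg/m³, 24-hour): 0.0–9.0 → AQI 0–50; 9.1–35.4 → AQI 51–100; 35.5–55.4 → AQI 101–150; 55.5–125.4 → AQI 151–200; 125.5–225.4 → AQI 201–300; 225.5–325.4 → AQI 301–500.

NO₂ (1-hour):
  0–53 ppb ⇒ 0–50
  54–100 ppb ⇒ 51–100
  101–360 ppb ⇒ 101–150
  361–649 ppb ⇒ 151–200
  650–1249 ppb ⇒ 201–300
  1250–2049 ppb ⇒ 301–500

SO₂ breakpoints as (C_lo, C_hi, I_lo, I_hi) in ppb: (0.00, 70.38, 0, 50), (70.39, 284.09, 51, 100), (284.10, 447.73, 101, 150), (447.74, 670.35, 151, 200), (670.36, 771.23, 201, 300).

128

O₃ 0.00866: bracket 0.00000–0.04075 → index 0–50; slope 50/0.04075, offset 0.00866.
AQI = 0 + 50/0.04075·0.00866 ≈ 10.63 ⇒ 11.
PM2.5: 149.2 lies in 125.5–225.4, so I_lo=201, I_hi=300, C_lo=125.5, C_hi=225.4.
(300−201)/(225.4−125.5) × (149.2−125.5) + 201 = 99/99.9 × 23.7 + 201 ≈ 224.49 → 224.
NO₂: 242 ∈ [101, 360] ↔ index [101, 150].
101 + (242−101)·(150−101)/(360−101) = 101 + 141·49/259 ≈ 127.68, so AQI = 128.
SO₂ 218.29: bracket 70.39–284.09 → index 51–100; slope 49/213.70, offset 147.90.
AQI = 51 + 49/213.70·147.90 ≈ 84.91 ⇒ 85.
Sub-indices: O₃→11, PM2.5→224, NO₂→128, SO₂→85. Ranked high→low: 224, 128, 85, 11. Second-highest sub-index = 128.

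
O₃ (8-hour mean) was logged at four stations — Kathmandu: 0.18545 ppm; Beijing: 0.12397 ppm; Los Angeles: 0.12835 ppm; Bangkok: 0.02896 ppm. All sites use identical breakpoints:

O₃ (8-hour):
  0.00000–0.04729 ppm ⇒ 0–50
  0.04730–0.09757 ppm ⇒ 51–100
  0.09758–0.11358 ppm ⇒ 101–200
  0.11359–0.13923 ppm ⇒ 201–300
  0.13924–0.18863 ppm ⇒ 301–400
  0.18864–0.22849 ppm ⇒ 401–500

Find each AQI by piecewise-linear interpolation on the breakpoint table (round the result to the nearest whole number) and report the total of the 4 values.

Kathmandu: 0.18545 lies in 0.13924–0.18863, so I_lo=301, I_hi=400, C_lo=0.13924, C_hi=0.18863.
(400−301)/(0.18863−0.13924) × (0.18545−0.13924) + 301 = 99/0.04939 × 0.04621 + 301 ≈ 393.63 → 394.
Beijing: row 0.11359–0.13923 (AQI 201–300). (300−201)·(0.12397−0.11359)/(0.13923−0.11359) + 201 = 99·0.01038/0.02564 + 201 ≈ 241.08 → 241.
Los Angeles: row 0.11359–0.13923 (AQI 201–300). (300−201)·(0.12835−0.11359)/(0.13923−0.11359) + 201 = 99·0.01476/0.02564 + 201 ≈ 257.99 → 258.
Bangkok: 0.02896 ∈ [0.00000, 0.04729] ↔ index [0, 50].
0 + (0.02896−0.00000)·(50−0)/(0.04729−0.00000) = 0 + 0.02896·50/0.04729 ≈ 30.62, so AQI = 31.
AQIs: Kathmandu=394, Beijing=241, Los Angeles=258, Bangkok=31. Sum = 394 + 241 + 258 + 31 = 924.

924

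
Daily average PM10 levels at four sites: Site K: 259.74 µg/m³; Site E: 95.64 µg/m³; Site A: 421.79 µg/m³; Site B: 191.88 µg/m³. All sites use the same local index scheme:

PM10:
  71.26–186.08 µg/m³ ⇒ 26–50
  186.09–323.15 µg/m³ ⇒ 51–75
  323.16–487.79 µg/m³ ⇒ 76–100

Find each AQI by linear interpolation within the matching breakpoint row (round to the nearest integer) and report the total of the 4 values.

Site K: 259.74 lies in 186.09–323.15, so I_lo=51, I_hi=75, C_lo=186.09, C_hi=323.15.
(75−51)/(323.15−186.09) × (259.74−186.09) + 51 = 24/137.06 × 73.65 + 51 ≈ 63.90 → 64.
Site E: row 71.26–186.08 (AQI 26–50). (50−26)·(95.64−71.26)/(186.08−71.26) + 26 = 24·24.38/114.82 + 26 ≈ 31.10 → 31.
Site A: 421.79 ∈ [323.16, 487.79] ↔ index [76, 100].
76 + (421.79−323.16)·(100−76)/(487.79−323.16) = 76 + 98.63·24/164.63 ≈ 90.38, so AQI = 90.
Site B: 191.88 lies in 186.09–323.15, so I_lo=51, I_hi=75, C_lo=186.09, C_hi=323.15.
(75−51)/(323.15−186.09) × (191.88−186.09) + 51 = 24/137.06 × 5.79 + 51 ≈ 52.01 → 52.
AQIs: Site K=64, Site E=31, Site A=90, Site B=52. Sum = 64 + 31 + 90 + 52 = 237.

237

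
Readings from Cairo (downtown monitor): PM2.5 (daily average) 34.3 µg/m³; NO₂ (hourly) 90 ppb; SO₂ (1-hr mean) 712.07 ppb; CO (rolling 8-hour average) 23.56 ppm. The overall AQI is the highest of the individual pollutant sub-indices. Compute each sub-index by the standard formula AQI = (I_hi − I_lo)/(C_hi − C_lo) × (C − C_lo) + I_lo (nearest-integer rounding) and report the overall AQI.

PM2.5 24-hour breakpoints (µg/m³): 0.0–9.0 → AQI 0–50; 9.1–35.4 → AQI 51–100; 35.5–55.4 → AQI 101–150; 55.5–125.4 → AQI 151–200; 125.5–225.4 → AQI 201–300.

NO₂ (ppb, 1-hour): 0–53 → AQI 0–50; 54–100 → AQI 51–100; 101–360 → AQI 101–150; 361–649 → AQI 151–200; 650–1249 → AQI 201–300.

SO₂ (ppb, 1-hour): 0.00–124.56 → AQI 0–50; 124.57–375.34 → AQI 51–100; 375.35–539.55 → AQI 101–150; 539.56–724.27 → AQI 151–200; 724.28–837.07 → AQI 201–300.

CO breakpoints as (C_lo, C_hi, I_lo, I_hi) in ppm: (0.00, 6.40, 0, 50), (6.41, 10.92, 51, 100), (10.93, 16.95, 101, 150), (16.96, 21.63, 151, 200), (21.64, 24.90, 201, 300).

PM2.5: row 9.1–35.4 (AQI 51–100). (100−51)·(34.3−9.1)/(35.4−9.1) + 51 = 49·25.2/26.3 + 51 ≈ 97.95 → 98.
NO₂ 90: bracket 54–100 → index 51–100; slope 49/46, offset 36.
AQI = 51 + 49/46·36 ≈ 89.35 ⇒ 89.
SO₂ 712.07: bracket 539.56–724.27 → index 151–200; slope 49/184.71, offset 172.51.
AQI = 151 + 49/184.71·172.51 ≈ 196.76 ⇒ 197.
CO: row 21.64–24.90 (AQI 201–300). (300−201)·(23.56−21.64)/(24.90−21.64) + 201 = 99·1.92/3.26 + 201 ≈ 259.31 → 259.
Sub-indices: PM2.5→98, NO₂→89, SO₂→197, CO→259. Overall AQI = max = 259; dominant pollutant is CO.
AQI 259: Very Unhealthy.

259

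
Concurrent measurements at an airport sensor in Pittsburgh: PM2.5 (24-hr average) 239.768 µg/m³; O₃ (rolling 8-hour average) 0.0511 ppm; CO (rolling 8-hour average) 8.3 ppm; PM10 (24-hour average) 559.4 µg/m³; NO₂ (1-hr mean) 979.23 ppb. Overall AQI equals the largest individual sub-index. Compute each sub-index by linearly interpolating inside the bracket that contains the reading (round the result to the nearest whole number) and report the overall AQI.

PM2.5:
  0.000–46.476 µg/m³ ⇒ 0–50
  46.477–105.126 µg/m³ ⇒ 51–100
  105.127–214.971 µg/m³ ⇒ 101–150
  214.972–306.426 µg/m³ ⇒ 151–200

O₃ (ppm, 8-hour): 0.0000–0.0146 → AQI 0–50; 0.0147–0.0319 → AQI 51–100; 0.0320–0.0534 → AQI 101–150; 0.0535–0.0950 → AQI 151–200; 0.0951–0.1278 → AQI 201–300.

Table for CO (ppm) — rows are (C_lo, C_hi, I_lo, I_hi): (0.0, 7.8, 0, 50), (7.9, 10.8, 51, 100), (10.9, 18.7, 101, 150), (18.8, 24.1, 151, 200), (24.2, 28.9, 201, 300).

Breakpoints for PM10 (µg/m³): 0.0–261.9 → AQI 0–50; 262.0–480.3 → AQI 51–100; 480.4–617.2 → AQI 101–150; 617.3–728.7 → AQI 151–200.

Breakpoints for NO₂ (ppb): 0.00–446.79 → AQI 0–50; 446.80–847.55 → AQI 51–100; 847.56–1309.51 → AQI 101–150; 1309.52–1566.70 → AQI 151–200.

PM2.5: row 214.972–306.426 (AQI 151–200). (200−151)·(239.768−214.972)/(306.426−214.972) + 151 = 49·24.796/91.454 + 151 ≈ 164.29 → 164.
O₃: 0.0511 lies in 0.0320–0.0534, so I_lo=101, I_hi=150, C_lo=0.0320, C_hi=0.0534.
(150−101)/(0.0534−0.0320) × (0.0511−0.0320) + 101 = 49/0.0214 × 0.0191 + 101 ≈ 144.73 → 145.
CO: 8.3 ∈ [7.9, 10.8] ↔ index [51, 100].
51 + (8.3−7.9)·(100−51)/(10.8−7.9) = 51 + 0.4·49/2.9 ≈ 57.76, so AQI = 58.
PM10: 559.4 lies in 480.4–617.2, so I_lo=101, I_hi=150, C_lo=480.4, C_hi=617.2.
(150−101)/(617.2−480.4) × (559.4−480.4) + 101 = 49/136.8 × 79.0 + 101 ≈ 129.30 → 129.
NO₂: row 847.56–1309.51 (AQI 101–150). (150−101)·(979.23−847.56)/(1309.51−847.56) + 101 = 49·131.67/461.95 + 101 ≈ 114.97 → 115.
Sub-indices: PM2.5→164, O₃→145, CO→58, PM10→129, NO₂→115. Overall AQI = max = 164; dominant pollutant is PM2.5.

164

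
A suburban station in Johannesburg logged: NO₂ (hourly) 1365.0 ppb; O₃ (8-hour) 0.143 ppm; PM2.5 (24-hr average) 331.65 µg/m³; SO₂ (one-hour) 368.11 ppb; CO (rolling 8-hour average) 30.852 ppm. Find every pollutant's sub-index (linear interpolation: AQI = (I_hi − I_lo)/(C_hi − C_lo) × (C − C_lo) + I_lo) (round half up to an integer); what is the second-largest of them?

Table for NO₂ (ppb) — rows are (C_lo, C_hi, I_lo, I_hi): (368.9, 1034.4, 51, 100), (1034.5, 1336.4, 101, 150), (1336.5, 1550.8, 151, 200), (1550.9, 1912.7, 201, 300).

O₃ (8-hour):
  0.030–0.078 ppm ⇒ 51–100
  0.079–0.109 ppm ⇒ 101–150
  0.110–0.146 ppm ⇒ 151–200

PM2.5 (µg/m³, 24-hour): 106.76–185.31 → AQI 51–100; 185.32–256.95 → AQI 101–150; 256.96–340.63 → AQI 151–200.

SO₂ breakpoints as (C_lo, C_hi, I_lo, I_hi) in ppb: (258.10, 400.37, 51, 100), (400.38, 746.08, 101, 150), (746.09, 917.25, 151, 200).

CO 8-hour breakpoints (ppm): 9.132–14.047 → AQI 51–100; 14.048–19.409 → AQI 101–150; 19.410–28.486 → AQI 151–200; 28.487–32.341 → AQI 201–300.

NO₂: 1365.0 ∈ [1336.5, 1550.8] ↔ index [151, 200].
151 + (1365.0−1336.5)·(200−151)/(1550.8−1336.5) = 151 + 28.5·49/214.3 ≈ 157.52, so AQI = 158.
O₃: 0.143 lies in 0.110–0.146, so I_lo=151, I_hi=200, C_lo=0.110, C_hi=0.146.
(200−151)/(0.146−0.110) × (0.143−0.110) + 151 = 49/0.036 × 0.033 + 151 ≈ 195.92 → 196.
PM2.5: row 256.96–340.63 (AQI 151–200). (200−151)·(331.65−256.96)/(340.63−256.96) + 151 = 49·74.69/83.67 + 151 ≈ 194.74 → 195.
SO₂: 368.11 lies in 258.10–400.37, so I_lo=51, I_hi=100, C_lo=258.10, C_hi=400.37.
(100−51)/(400.37−258.10) × (368.11−258.10) + 51 = 49/142.27 × 110.01 + 51 ≈ 88.89 → 89.
CO: row 28.487–32.341 (AQI 201–300). (300−201)·(30.852−28.487)/(32.341−28.487) + 201 = 99·2.365/3.854 + 201 ≈ 261.75 → 262.
Sub-indices: NO₂→158, O₃→196, PM2.5→195, SO₂→89, CO→262. Ranked high→low: 262, 196, 195, 158, 89. Second-highest sub-index = 196.

196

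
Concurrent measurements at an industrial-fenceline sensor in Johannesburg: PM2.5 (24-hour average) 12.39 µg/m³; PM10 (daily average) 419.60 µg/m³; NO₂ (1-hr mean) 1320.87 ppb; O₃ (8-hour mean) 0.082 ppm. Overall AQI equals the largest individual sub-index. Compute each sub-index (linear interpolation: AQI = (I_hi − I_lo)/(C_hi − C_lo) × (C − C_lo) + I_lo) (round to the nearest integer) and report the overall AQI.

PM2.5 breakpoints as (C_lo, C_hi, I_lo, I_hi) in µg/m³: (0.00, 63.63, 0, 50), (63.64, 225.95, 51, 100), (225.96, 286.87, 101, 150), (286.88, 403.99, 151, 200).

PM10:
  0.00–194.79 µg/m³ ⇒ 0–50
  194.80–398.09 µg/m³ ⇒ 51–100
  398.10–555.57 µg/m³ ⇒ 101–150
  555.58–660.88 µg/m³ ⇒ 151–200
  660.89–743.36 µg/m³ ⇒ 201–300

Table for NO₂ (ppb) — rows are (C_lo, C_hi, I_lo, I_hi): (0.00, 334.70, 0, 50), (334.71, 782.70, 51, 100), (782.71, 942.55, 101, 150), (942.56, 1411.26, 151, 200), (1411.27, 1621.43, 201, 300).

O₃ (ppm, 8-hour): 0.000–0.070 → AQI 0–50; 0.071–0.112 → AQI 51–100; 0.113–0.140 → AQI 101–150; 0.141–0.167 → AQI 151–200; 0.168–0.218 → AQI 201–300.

PM2.5 12.39: bracket 0.00–63.63 → index 0–50; slope 50/63.63, offset 12.39.
AQI = 0 + 50/63.63·12.39 ≈ 9.74 ⇒ 10.
PM10: row 398.10–555.57 (AQI 101–150). (150−101)·(419.60−398.10)/(555.57−398.10) + 101 = 49·21.50/157.47 + 101 ≈ 107.69 → 108.
NO₂: row 942.56–1411.26 (AQI 151–200). (200−151)·(1320.87−942.56)/(1411.26−942.56) + 151 = 49·378.31/468.70 + 151 ≈ 190.55 → 191.
O₃: 0.082 lies in 0.071–0.112, so I_lo=51, I_hi=100, C_lo=0.071, C_hi=0.112.
(100−51)/(0.112−0.071) × (0.082−0.071) + 51 = 49/0.041 × 0.011 + 51 ≈ 64.15 → 64.
Sub-indices: PM2.5→10, PM10→108, NO₂→191, O₃→64. Overall AQI = max = 191; dominant pollutant is NO₂.
AQI 191: Unhealthy.

191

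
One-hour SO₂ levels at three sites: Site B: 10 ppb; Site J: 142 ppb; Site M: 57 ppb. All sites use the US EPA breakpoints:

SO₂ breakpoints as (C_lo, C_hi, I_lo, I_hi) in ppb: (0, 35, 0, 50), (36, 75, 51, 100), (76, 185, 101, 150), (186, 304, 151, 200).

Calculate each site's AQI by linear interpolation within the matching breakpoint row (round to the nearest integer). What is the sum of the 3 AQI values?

Site B: row 0–35 (AQI 0–50). (50−0)·(10−0)/(35−0) + 0 = 50·10/35 + 0 ≈ 14.29 → 14.
Site J: row 76–185 (AQI 101–150). (150−101)·(142−76)/(185−76) + 101 = 49·66/109 + 101 ≈ 130.67 → 131.
Site M: row 36–75 (AQI 51–100). (100−51)·(57−36)/(75−36) + 51 = 49·21/39 + 51 ≈ 77.38 → 77.
AQIs: Site B=14, Site J=131, Site M=77. Sum = 14 + 131 + 77 = 222.

222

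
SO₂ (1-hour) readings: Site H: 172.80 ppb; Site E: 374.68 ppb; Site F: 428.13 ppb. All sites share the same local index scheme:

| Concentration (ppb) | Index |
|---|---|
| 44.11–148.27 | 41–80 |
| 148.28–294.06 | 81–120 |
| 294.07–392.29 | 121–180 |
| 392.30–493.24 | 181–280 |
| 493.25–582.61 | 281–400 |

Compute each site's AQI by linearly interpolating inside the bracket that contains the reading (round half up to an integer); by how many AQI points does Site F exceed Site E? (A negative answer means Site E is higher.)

Site H 172.80: bracket 148.28–294.06 → index 81–120; slope 39/145.78, offset 24.52.
AQI = 81 + 39/145.78·24.52 ≈ 87.56 ⇒ 88.
Site E: 374.68 ∈ [294.07, 392.29] ↔ index [121, 180].
121 + (374.68−294.07)·(180−121)/(392.29−294.07) = 121 + 80.61·59/98.22 ≈ 169.42, so AQI = 169.
Site F: 428.13 lies in 392.30–493.24, so I_lo=181, I_hi=280, C_lo=392.30, C_hi=493.24.
(280−181)/(493.24−392.30) × (428.13−392.30) + 181 = 99/100.94 × 35.83 + 181 ≈ 216.14 → 216.
AQIs: Site H=88, Site E=169, Site F=216. Site F (216) − Site E (169) = 47.

47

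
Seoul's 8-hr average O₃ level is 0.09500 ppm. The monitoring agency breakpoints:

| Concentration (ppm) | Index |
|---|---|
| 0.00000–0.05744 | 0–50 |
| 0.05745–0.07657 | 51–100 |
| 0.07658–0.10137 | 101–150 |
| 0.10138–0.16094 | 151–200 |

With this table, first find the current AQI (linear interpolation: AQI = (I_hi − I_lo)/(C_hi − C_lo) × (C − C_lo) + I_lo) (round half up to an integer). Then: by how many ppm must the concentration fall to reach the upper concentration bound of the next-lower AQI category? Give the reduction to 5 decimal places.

O₃: row 0.07658–0.10137 (AQI 101–150). (150−101)·(0.09500−0.07658)/(0.10137−0.07658) + 101 = 49·0.01842/0.02479 + 101 ≈ 137.41 → 137.
Current AQI 137 is in the Unhealthy for Sensitive Groups range (101–150). The next-lower category tops out at AQI 100, whose upper concentration bound is 0.07657 ppm.
Reduction needed = 0.09500 − 0.07657 = 0.01843 ppm.

0.01843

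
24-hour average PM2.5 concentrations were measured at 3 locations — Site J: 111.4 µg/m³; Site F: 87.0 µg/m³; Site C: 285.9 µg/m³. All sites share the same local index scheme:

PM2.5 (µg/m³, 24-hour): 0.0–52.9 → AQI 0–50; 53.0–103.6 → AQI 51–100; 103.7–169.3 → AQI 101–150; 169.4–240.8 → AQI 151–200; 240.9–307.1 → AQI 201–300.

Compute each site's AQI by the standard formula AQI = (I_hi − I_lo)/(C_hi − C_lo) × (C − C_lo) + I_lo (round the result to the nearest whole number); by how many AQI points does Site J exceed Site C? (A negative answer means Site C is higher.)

Site J: 111.4 ∈ [103.7, 169.3] ↔ index [101, 150].
101 + (111.4−103.7)·(150−101)/(169.3−103.7) = 101 + 7.7·49/65.6 ≈ 106.75, so AQI = 107.
Site F: row 53.0–103.6 (AQI 51–100). (100−51)·(87.0−53.0)/(103.6−53.0) + 51 = 49·34.0/50.6 + 51 ≈ 83.92 → 84.
Site C: 285.9 ∈ [240.9, 307.1] ↔ index [201, 300].
201 + (285.9−240.9)·(300−201)/(307.1−240.9) = 201 + 45.0·99/66.2 ≈ 268.30, so AQI = 268.
AQIs: Site J=107, Site F=84, Site C=268. Site J (107) − Site C (268) = -161.

-161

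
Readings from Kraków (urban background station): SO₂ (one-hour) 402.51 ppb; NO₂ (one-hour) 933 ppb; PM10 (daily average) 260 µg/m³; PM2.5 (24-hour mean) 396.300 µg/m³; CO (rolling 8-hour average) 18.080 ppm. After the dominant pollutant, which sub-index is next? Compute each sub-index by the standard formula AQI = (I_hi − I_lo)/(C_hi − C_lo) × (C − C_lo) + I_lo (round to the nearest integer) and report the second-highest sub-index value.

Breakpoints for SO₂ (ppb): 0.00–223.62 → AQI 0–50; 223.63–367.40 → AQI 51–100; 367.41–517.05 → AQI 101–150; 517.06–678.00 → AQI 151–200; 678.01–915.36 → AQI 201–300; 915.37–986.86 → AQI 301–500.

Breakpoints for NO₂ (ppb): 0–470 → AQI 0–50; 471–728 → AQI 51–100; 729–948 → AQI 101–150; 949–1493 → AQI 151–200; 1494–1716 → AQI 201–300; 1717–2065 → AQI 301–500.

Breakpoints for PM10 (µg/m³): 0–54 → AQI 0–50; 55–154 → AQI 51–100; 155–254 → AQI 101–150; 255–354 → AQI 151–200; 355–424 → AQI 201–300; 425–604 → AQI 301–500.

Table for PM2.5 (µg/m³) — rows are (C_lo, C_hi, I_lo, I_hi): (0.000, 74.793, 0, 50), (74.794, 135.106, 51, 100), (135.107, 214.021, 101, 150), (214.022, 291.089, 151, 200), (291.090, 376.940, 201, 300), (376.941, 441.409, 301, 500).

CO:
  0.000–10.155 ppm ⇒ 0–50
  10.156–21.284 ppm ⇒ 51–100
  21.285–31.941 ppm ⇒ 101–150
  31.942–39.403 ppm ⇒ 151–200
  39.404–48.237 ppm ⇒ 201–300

153

SO₂: 402.51 ∈ [367.41, 517.05] ↔ index [101, 150].
101 + (402.51−367.41)·(150−101)/(517.05−367.41) = 101 + 35.10·49/149.64 ≈ 112.49, so AQI = 112.
NO₂: 933 ∈ [729, 948] ↔ index [101, 150].
101 + (933−729)·(150−101)/(948−729) = 101 + 204·49/219 ≈ 146.64, so AQI = 147.
PM10 260: bracket 255–354 → index 151–200; slope 49/99, offset 5.
AQI = 151 + 49/99·5 ≈ 153.47 ⇒ 153.
PM2.5: 396.300 lies in 376.941–441.409, so I_lo=301, I_hi=500, C_lo=376.941, C_hi=441.409.
(500−301)/(441.409−376.941) × (396.300−376.941) + 301 = 199/64.468 × 19.359 + 301 ≈ 360.76 → 361.
CO 18.080: bracket 10.156–21.284 → index 51–100; slope 49/11.128, offset 7.924.
AQI = 51 + 49/11.128·7.924 ≈ 85.89 ⇒ 86.
Sub-indices: SO₂→112, NO₂→147, PM10→153, PM2.5→361, CO→86. Ranked high→low: 361, 153, 147, 112, 86. Second-highest sub-index = 153.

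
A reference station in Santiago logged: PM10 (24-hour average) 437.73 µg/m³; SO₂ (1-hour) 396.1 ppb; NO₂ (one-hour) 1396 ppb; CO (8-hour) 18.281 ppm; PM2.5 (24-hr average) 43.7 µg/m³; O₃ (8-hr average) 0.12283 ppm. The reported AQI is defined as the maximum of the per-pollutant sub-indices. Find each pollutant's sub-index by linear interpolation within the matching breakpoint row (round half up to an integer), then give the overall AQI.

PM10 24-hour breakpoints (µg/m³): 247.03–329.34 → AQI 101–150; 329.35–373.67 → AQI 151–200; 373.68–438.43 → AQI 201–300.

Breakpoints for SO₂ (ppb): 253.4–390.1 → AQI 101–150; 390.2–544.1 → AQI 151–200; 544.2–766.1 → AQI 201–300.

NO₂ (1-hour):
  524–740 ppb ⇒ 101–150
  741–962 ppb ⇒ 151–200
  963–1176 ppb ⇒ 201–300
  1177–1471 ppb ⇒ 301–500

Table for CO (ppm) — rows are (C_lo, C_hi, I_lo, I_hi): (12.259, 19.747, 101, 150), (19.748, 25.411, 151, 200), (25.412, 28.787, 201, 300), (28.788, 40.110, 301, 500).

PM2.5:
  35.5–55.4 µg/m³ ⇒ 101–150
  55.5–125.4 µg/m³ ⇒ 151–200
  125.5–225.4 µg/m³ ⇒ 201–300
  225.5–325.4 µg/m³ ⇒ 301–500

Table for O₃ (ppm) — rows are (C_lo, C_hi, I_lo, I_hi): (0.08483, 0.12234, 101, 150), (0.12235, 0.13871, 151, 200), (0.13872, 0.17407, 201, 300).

449

PM10: 437.73 lies in 373.68–438.43, so I_lo=201, I_hi=300, C_lo=373.68, C_hi=438.43.
(300−201)/(438.43−373.68) × (437.73−373.68) + 201 = 99/64.75 × 64.05 + 201 ≈ 298.93 → 299.
SO₂: 396.1 lies in 390.2–544.1, so I_lo=151, I_hi=200, C_lo=390.2, C_hi=544.1.
(200−151)/(544.1−390.2) × (396.1−390.2) + 151 = 49/153.9 × 5.9 + 151 ≈ 152.88 → 153.
NO₂: 1396 lies in 1177–1471, so I_lo=301, I_hi=500, C_lo=1177, C_hi=1471.
(500−301)/(1471−1177) × (1396−1177) + 301 = 199/294 × 219 + 301 ≈ 449.23 → 449.
CO 18.281: bracket 12.259–19.747 → index 101–150; slope 49/7.488, offset 6.022.
AQI = 101 + 49/7.488·6.022 ≈ 140.41 ⇒ 140.
PM2.5: 43.7 ∈ [35.5, 55.4] ↔ index [101, 150].
101 + (43.7−35.5)·(150−101)/(55.4−35.5) = 101 + 8.2·49/19.9 ≈ 121.19, so AQI = 121.
O₃: row 0.12235–0.13871 (AQI 151–200). (200−151)·(0.12283−0.12235)/(0.13871−0.12235) + 151 = 49·0.00048/0.01636 + 151 ≈ 152.44 → 152.
Sub-indices: PM10→299, SO₂→153, NO₂→449, CO→140, PM2.5→121, O₃→152. Overall AQI = max = 449; dominant pollutant is NO₂.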